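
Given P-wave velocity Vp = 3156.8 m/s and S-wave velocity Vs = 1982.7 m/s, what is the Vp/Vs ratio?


Vp/Vs = 3156.8 / 1982.7
= 1.5922

1.5922


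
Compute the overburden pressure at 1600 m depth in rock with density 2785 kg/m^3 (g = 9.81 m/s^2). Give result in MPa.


P = rho * g * z / 1e6
= 2785 * 9.81 * 1600 / 1e6
= 43713360.0 / 1e6
= 43.7134 MPa

43.7134


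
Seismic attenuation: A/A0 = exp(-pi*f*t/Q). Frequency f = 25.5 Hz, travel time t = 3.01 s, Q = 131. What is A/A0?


pi*f*t/Q = pi*25.5*3.01/131 = 1.840709
A/A0 = exp(-1.840709) = 0.158705

0.158705


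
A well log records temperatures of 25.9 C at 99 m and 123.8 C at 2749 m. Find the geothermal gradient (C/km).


dT = 123.8 - 25.9 = 97.9 C
dz = 2749 - 99 = 2650 m
gradient = dT/dz * 1000 = 97.9/2650 * 1000 = 36.9434 C/km

36.9434


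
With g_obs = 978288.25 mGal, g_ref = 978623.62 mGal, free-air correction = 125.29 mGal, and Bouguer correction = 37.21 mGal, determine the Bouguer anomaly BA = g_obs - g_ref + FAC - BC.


BA = g_obs - g_ref + FAC - BC
= 978288.25 - 978623.62 + 125.29 - 37.21
= -247.29 mGal

-247.29


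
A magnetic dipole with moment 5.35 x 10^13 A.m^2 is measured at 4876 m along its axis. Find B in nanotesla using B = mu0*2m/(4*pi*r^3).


m = 5.35 x 10^13 = 53500000000000 A.m^2
2m = 107000000000000 A.m^2
r^3 = 4876^3 = 115928733376
B = (4pi*10^-7) * 107000000000000 / (4*pi * 115928733376) * 1e9
= 134460165.573643 / 1456803428456.05 * 1e9
= 92298.0842 nT

92298.0842


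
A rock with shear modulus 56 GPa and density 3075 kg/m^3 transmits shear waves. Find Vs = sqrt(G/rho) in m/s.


Convert G to Pa: G = 56e9 Pa
Compute G/rho = 56e9 / 3075 = 18211382.1138
Vs = sqrt(18211382.1138) = 4267.48 m/s

4267.48


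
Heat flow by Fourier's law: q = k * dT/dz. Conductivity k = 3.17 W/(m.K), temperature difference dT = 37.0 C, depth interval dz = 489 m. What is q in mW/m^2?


q = k * dT / dz * 1000
= 3.17 * 37.0 / 489 * 1000
= 0.239857 * 1000
= 239.8569 mW/m^2

239.8569


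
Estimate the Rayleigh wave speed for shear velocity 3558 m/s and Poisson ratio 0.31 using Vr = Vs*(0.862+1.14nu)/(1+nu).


Numerator factor = 0.862 + 1.14*0.31 = 1.2154
Denominator = 1 + 0.31 = 1.31
Vr = 3558 * 1.2154 / 1.31 = 3301.06 m/s

3301.06


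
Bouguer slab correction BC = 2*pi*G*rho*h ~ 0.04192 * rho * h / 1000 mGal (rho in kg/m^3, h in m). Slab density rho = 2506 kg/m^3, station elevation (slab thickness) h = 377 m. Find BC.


BC = 0.04192 * rho * h / 1000
= 0.04192 * 2506 * 377 / 1000
= 39.6044 mGal

39.6044


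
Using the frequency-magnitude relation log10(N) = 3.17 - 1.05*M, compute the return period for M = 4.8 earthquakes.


log10(N) = 3.17 - 1.05*4.8 = -1.87
N = 10^-1.87 = 0.01349
T = 1/N = 1/0.01349 = 74.131 years

74.131


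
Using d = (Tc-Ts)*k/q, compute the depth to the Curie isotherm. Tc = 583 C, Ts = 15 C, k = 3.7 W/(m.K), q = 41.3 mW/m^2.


T_Curie - T_surf = 583 - 15 = 568 C
Convert q to W/m^2: 41.3 mW/m^2 = 0.0413 W/m^2
d = 568 * 3.7 / 0.0413 = 50886.2 m

50886.2


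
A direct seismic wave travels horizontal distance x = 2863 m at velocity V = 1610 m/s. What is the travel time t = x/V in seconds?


t = x / V
= 2863 / 1610
= 1.7783 s

1.7783


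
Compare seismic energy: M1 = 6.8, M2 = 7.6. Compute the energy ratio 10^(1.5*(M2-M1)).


M2 - M1 = 7.6 - 6.8 = 0.8
1.5 * 0.8 = 1.2
ratio = 10^1.2 = 15.85

15.85


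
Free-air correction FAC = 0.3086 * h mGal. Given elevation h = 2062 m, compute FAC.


FAC = 0.3086 * h
= 0.3086 * 2062
= 636.3332 mGal

636.3332


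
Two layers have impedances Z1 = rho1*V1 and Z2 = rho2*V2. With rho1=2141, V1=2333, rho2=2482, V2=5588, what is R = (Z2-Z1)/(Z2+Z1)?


Z1 = 2141 * 2333 = 4994953
Z2 = 2482 * 5588 = 13869416
R = (13869416 - 4994953) / (13869416 + 4994953) = 8874463 / 18864369 = 0.4704

0.4704


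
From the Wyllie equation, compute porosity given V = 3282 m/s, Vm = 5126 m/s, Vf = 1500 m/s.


1/V - 1/Vm = 1/3282 - 1/5126 = 0.00010961
1/Vf - 1/Vm = 1/1500 - 1/5126 = 0.00047158
phi = 0.00010961 / 0.00047158 = 0.2324

0.2324


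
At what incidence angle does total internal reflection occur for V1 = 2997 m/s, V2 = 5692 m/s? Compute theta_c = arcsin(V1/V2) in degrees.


V1/V2 = 2997/5692 = 0.526528
theta_c = arcsin(0.526528) = 31.7712 degrees

31.7712


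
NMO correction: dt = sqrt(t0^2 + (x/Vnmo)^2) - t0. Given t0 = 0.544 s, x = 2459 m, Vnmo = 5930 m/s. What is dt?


x/Vnmo = 2459/5930 = 0.414671
(x/Vnmo)^2 = 0.171952
t0^2 = 0.295936
sqrt(0.295936 + 0.171952) = 0.684024
dt = 0.684024 - 0.544 = 0.140024

0.140024


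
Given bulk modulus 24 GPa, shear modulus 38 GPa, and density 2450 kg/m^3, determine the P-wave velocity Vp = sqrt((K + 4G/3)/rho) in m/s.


First compute the effective modulus:
K + 4G/3 = 24e9 + 4*38e9/3 = 74666666666.67 Pa
Then divide by density:
74666666666.67 / 2450 = 30476190.4762 Pa/(kg/m^3)
Take the square root:
Vp = sqrt(30476190.4762) = 5520.52 m/s

5520.52


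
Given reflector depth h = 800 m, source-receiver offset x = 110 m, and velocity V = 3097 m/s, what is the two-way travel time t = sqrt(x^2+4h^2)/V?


x^2 + 4h^2 = 110^2 + 4*800^2 = 12100 + 2560000 = 2572100
sqrt(2572100) = 1603.7768
t = 1603.7768 / 3097 = 0.5178 s

0.5178


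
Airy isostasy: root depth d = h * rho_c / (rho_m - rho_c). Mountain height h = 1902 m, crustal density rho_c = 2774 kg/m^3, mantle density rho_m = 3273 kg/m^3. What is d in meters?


rho_m - rho_c = 3273 - 2774 = 499
d = 1902 * 2774 / 499
= 5276148 / 499
= 10573.44 m

10573.44


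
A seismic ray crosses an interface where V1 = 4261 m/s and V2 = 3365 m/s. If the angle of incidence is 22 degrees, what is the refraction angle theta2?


sin(theta1) = sin(22 deg) = 0.374607
sin(theta2) = V2/V1 * sin(theta1) = 3365/4261 * 0.374607 = 0.295835
theta2 = arcsin(0.295835) = 17.2076 degrees

17.2076


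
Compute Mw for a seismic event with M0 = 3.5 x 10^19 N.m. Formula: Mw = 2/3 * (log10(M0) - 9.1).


log10(M0) = log10(3.5 x 10^19) = 19.5441
Mw = 2/3 * (19.5441 - 9.1)
= 2/3 * 10.4441
= 6.96

6.96


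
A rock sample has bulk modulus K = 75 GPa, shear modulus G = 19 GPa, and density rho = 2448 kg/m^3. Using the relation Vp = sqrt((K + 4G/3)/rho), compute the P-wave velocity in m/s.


First compute the effective modulus:
K + 4G/3 = 75e9 + 4*19e9/3 = 100333333333.33 Pa
Then divide by density:
100333333333.33 / 2448 = 40985838.78 Pa/(kg/m^3)
Take the square root:
Vp = sqrt(40985838.78) = 6402.02 m/s

6402.02


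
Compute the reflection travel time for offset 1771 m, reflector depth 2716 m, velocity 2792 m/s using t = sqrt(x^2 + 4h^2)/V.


x^2 + 4h^2 = 1771^2 + 4*2716^2 = 3136441 + 29506624 = 32643065
sqrt(32643065) = 5713.411
t = 5713.411 / 2792 = 2.0464 s

2.0464


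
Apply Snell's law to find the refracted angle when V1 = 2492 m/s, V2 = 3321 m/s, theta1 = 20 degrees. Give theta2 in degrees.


sin(theta1) = sin(20 deg) = 0.34202
sin(theta2) = V2/V1 * sin(theta1) = 3321/2492 * 0.34202 = 0.455798
theta2 = arcsin(0.455798) = 27.1163 degrees

27.1163


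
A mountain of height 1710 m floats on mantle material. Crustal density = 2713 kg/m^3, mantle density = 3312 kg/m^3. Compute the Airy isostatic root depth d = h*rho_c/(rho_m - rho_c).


rho_m - rho_c = 3312 - 2713 = 599
d = 1710 * 2713 / 599
= 4639230 / 599
= 7744.96 m

7744.96


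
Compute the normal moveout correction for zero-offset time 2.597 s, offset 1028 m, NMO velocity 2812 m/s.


x/Vnmo = 1028/2812 = 0.365576
(x/Vnmo)^2 = 0.133646
t0^2 = 6.744409
sqrt(6.744409 + 0.133646) = 2.622605
dt = 2.622605 - 2.597 = 0.025605

0.025605


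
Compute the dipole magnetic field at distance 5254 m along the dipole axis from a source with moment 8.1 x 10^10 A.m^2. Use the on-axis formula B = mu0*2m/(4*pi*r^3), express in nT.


m = 8.1 x 10^10 = 81000000000 A.m^2
2m = 162000000000 A.m^2
r^3 = 5254^3 = 145034127064
B = (4pi*10^-7) * 162000000000 / (4*pi * 145034127064) * 1e9
= 203575.203953 / 1822552592416.28 * 1e9
= 111.6978 nT

111.6978


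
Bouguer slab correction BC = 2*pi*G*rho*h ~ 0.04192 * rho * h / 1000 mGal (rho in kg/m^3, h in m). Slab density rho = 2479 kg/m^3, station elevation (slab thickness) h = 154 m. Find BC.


BC = 0.04192 * rho * h / 1000
= 0.04192 * 2479 * 154 / 1000
= 16.0036 mGal

16.0036


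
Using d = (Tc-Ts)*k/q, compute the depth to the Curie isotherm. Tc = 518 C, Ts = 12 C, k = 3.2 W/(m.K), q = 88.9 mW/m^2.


T_Curie - T_surf = 518 - 12 = 506 C
Convert q to W/m^2: 88.9 mW/m^2 = 0.0889 W/m^2
d = 506 * 3.2 / 0.0889 = 18213.72 m

18213.72


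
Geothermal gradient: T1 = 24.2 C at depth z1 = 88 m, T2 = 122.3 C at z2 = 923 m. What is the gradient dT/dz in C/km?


dT = 122.3 - 24.2 = 98.1 C
dz = 923 - 88 = 835 m
gradient = dT/dz * 1000 = 98.1/835 * 1000 = 117.485 C/km

117.485


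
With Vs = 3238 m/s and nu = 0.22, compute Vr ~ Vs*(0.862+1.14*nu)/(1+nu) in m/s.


Numerator factor = 0.862 + 1.14*0.22 = 1.1128
Denominator = 1 + 0.22 = 1.22
Vr = 3238 * 1.1128 / 1.22 = 2953.48 m/s

2953.48


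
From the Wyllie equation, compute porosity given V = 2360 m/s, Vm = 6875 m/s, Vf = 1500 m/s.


1/V - 1/Vm = 1/2360 - 1/6875 = 0.00027827
1/Vf - 1/Vm = 1/1500 - 1/6875 = 0.00052121
phi = 0.00027827 / 0.00052121 = 0.5339

0.5339


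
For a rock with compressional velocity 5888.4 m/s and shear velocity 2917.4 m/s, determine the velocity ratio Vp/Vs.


Vp/Vs = 5888.4 / 2917.4
= 2.0184

2.0184


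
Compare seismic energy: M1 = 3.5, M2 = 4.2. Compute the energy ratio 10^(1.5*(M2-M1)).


M2 - M1 = 4.2 - 3.5 = 0.7
1.5 * 0.7 = 1.05
ratio = 10^1.05 = 11.22

11.22


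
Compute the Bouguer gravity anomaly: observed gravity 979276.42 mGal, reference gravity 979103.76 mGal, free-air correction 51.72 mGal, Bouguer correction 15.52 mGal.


BA = g_obs - g_ref + FAC - BC
= 979276.42 - 979103.76 + 51.72 - 15.52
= 208.86 mGal

208.86


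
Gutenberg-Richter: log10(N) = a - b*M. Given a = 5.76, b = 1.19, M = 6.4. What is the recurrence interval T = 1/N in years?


log10(N) = 5.76 - 1.19*6.4 = -1.856
N = 10^-1.856 = 0.013932
T = 1/N = 1/0.013932 = 71.7794 years

71.7794


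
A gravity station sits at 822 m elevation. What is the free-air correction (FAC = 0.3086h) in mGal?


FAC = 0.3086 * h
= 0.3086 * 822
= 253.6692 mGal

253.6692


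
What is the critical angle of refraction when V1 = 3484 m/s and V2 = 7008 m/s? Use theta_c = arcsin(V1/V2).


V1/V2 = 3484/7008 = 0.497146
theta_c = arcsin(0.497146) = 29.8114 degrees

29.8114


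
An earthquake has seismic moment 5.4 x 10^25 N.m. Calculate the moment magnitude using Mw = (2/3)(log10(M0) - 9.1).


log10(M0) = log10(5.4 x 10^25) = 25.7324
Mw = 2/3 * (25.7324 - 9.1)
= 2/3 * 16.6324
= 11.09

11.09


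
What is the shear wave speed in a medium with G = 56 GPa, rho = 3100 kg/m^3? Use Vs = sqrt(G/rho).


Convert G to Pa: G = 56e9 Pa
Compute G/rho = 56e9 / 3100 = 18064516.129
Vs = sqrt(18064516.129) = 4250.24 m/s

4250.24


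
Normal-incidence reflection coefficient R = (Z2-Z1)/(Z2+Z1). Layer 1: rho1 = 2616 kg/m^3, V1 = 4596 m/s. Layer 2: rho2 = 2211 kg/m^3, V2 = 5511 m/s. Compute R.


Z1 = 2616 * 4596 = 12023136
Z2 = 2211 * 5511 = 12184821
R = (12184821 - 12023136) / (12184821 + 12023136) = 161685 / 24207957 = 0.0067

0.0067


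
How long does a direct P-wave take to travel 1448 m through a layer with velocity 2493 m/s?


t = x / V
= 1448 / 2493
= 0.5808 s

0.5808


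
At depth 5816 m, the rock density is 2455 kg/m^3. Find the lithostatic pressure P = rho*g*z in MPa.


P = rho * g * z / 1e6
= 2455 * 9.81 * 5816 / 1e6
= 140069926.8 / 1e6
= 140.0699 MPa

140.0699


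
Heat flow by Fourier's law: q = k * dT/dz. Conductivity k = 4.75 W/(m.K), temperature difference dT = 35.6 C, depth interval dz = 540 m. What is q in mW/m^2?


q = k * dT / dz * 1000
= 4.75 * 35.6 / 540 * 1000
= 0.313148 * 1000
= 313.1481 mW/m^2

313.1481


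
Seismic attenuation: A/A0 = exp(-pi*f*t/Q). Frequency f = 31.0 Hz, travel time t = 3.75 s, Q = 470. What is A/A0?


pi*f*t/Q = pi*31.0*3.75/470 = 0.777043
A/A0 = exp(-0.777043) = 0.459764

0.459764


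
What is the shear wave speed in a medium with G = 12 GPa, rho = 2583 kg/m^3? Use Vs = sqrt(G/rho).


Convert G to Pa: G = 12e9 Pa
Compute G/rho = 12e9 / 2583 = 4645760.7433
Vs = sqrt(4645760.7433) = 2155.4 m/s

2155.4


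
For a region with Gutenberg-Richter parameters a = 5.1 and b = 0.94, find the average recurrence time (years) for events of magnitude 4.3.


log10(N) = 5.1 - 0.94*4.3 = 1.058
N = 10^1.058 = 11.428783
T = 1/N = 1/11.428783 = 0.0875 years

0.0875


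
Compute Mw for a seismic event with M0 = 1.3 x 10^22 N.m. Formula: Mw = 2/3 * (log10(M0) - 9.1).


log10(M0) = log10(1.3 x 10^22) = 22.1139
Mw = 2/3 * (22.1139 - 9.1)
= 2/3 * 13.0139
= 8.68

8.68


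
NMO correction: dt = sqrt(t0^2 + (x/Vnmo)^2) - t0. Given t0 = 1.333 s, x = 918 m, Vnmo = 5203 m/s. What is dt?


x/Vnmo = 918/5203 = 0.176437
(x/Vnmo)^2 = 0.03113
t0^2 = 1.776889
sqrt(1.776889 + 0.03113) = 1.344626
dt = 1.344626 - 1.333 = 0.011626

0.011626


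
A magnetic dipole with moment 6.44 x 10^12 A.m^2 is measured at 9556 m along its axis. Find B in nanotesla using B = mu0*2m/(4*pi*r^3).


m = 6.44 x 10^12 = 6440000000000 A.m^2
2m = 12880000000000 A.m^2
r^3 = 9556^3 = 872626551616
B = (4pi*10^-7) * 12880000000000 / (4*pi * 872626551616) * 1e9
= 16185485.351295 / 10965748655536.88 * 1e9
= 1476.0037 nT

1476.0037


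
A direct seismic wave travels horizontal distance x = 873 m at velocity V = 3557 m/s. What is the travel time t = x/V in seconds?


t = x / V
= 873 / 3557
= 0.2454 s

0.2454


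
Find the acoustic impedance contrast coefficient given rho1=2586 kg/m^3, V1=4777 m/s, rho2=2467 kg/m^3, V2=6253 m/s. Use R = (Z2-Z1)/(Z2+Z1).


Z1 = 2586 * 4777 = 12353322
Z2 = 2467 * 6253 = 15426151
R = (15426151 - 12353322) / (15426151 + 12353322) = 3072829 / 27779473 = 0.1106

0.1106


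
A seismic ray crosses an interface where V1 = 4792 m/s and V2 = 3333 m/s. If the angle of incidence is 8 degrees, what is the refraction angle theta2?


sin(theta1) = sin(8 deg) = 0.139173
sin(theta2) = V2/V1 * sin(theta1) = 3333/4792 * 0.139173 = 0.0968
theta2 = arcsin(0.0968) = 5.5549 degrees

5.5549


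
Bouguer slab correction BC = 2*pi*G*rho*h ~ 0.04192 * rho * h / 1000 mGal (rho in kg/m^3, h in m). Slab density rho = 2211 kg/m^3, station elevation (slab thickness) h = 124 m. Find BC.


BC = 0.04192 * rho * h / 1000
= 0.04192 * 2211 * 124 / 1000
= 11.493 mGal

11.493


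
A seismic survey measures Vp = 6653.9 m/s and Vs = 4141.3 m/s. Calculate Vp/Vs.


Vp/Vs = 6653.9 / 4141.3
= 1.6067

1.6067


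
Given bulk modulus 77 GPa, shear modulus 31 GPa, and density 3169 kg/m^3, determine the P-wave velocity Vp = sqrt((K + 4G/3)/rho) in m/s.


First compute the effective modulus:
K + 4G/3 = 77e9 + 4*31e9/3 = 118333333333.33 Pa
Then divide by density:
118333333333.33 / 3169 = 37340906.7003 Pa/(kg/m^3)
Take the square root:
Vp = sqrt(37340906.7003) = 6110.72 m/s

6110.72


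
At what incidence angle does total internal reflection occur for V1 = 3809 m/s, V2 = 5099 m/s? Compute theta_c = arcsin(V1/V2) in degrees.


V1/V2 = 3809/5099 = 0.747009
theta_c = arcsin(0.747009) = 48.332 degrees

48.332


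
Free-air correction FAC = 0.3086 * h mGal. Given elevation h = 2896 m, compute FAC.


FAC = 0.3086 * h
= 0.3086 * 2896
= 893.7056 mGal

893.7056


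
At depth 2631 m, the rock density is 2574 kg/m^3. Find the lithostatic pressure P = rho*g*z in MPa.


P = rho * g * z / 1e6
= 2574 * 9.81 * 2631 / 1e6
= 66435223.14 / 1e6
= 66.4352 MPa

66.4352


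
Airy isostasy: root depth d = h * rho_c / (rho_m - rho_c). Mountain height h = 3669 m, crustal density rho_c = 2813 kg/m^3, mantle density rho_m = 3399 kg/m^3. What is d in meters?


rho_m - rho_c = 3399 - 2813 = 586
d = 3669 * 2813 / 586
= 10320897 / 586
= 17612.45 m

17612.45


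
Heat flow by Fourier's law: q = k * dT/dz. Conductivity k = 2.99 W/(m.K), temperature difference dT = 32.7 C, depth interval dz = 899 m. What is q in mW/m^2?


q = k * dT / dz * 1000
= 2.99 * 32.7 / 899 * 1000
= 0.108758 * 1000
= 108.7575 mW/m^2

108.7575


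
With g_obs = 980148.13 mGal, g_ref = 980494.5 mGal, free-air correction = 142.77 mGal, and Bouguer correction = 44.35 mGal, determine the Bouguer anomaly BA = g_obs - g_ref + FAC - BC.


BA = g_obs - g_ref + FAC - BC
= 980148.13 - 980494.5 + 142.77 - 44.35
= -247.95 mGal

-247.95


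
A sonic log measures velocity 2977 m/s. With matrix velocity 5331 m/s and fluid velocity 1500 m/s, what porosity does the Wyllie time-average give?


1/V - 1/Vm = 1/2977 - 1/5331 = 0.00014833
1/Vf - 1/Vm = 1/1500 - 1/5331 = 0.00047908
phi = 0.00014833 / 0.00047908 = 0.3096

0.3096


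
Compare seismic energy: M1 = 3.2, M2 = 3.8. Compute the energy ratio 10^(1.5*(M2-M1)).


M2 - M1 = 3.8 - 3.2 = 0.6
1.5 * 0.6 = 0.9
ratio = 10^0.9 = 7.94

7.94


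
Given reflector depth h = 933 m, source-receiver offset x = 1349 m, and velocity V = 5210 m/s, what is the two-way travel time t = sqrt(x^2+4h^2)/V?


x^2 + 4h^2 = 1349^2 + 4*933^2 = 1819801 + 3481956 = 5301757
sqrt(5301757) = 2302.5545
t = 2302.5545 / 5210 = 0.4419 s

0.4419


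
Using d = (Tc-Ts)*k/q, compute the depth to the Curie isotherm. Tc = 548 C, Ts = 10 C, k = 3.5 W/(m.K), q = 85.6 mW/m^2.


T_Curie - T_surf = 548 - 10 = 538 C
Convert q to W/m^2: 85.6 mW/m^2 = 0.0856 W/m^2
d = 538 * 3.5 / 0.0856 = 21997.66 m

21997.66


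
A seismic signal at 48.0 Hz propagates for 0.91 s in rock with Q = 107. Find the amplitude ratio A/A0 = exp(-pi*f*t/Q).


pi*f*t/Q = pi*48.0*0.91/107 = 1.282474
A/A0 = exp(-1.282474) = 0.27735

0.27735


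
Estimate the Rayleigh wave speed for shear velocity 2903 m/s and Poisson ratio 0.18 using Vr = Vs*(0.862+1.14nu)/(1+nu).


Numerator factor = 0.862 + 1.14*0.18 = 1.0672
Denominator = 1 + 0.18 = 1.18
Vr = 2903 * 1.0672 / 1.18 = 2625.49 m/s

2625.49


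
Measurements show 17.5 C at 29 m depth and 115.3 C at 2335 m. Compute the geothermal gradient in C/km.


dT = 115.3 - 17.5 = 97.8 C
dz = 2335 - 29 = 2306 m
gradient = dT/dz * 1000 = 97.8/2306 * 1000 = 42.4111 C/km

42.4111


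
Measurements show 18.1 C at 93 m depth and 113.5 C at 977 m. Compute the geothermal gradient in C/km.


dT = 113.5 - 18.1 = 95.4 C
dz = 977 - 93 = 884 m
gradient = dT/dz * 1000 = 95.4/884 * 1000 = 107.9186 C/km

107.9186


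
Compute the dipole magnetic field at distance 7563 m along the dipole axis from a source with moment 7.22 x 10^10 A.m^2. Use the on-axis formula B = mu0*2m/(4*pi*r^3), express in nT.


m = 7.22 x 10^10 = 72200000000 A.m^2
2m = 144400000000 A.m^2
r^3 = 7563^3 = 432595802547
B = (4pi*10^-7) * 144400000000 / (4*pi * 432595802547) * 1e9
= 181458.391671 / 5436159181021.74 * 1e9
= 33.3799 nT

33.3799


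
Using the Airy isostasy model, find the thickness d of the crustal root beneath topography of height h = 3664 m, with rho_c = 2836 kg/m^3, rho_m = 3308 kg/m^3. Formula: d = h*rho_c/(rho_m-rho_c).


rho_m - rho_c = 3308 - 2836 = 472
d = 3664 * 2836 / 472
= 10391104 / 472
= 22015.05 m

22015.05


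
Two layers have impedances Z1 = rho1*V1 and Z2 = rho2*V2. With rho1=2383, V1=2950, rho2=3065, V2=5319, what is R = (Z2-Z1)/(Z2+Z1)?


Z1 = 2383 * 2950 = 7029850
Z2 = 3065 * 5319 = 16302735
R = (16302735 - 7029850) / (16302735 + 7029850) = 9272885 / 23332585 = 0.3974

0.3974


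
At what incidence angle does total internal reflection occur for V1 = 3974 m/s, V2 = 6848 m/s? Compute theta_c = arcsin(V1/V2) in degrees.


V1/V2 = 3974/6848 = 0.580315
theta_c = arcsin(0.580315) = 35.4727 degrees

35.4727


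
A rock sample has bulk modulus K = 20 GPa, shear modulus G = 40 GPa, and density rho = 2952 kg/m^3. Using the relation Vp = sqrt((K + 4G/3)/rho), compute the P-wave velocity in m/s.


First compute the effective modulus:
K + 4G/3 = 20e9 + 4*40e9/3 = 73333333333.33 Pa
Then divide by density:
73333333333.33 / 2952 = 24841915.0858 Pa/(kg/m^3)
Take the square root:
Vp = sqrt(24841915.0858) = 4984.17 m/s

4984.17


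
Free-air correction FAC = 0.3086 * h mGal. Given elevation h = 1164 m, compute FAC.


FAC = 0.3086 * h
= 0.3086 * 1164
= 359.2104 mGal

359.2104


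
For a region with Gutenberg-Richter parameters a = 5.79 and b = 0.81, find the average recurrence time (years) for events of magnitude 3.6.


log10(N) = 5.79 - 0.81*3.6 = 2.874
N = 10^2.874 = 748.169501
T = 1/N = 1/748.169501 = 0.0013 years

0.0013


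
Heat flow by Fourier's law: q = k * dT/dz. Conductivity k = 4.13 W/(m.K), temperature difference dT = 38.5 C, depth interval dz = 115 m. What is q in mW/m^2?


q = k * dT / dz * 1000
= 4.13 * 38.5 / 115 * 1000
= 1.382652 * 1000
= 1382.6522 mW/m^2

1382.6522


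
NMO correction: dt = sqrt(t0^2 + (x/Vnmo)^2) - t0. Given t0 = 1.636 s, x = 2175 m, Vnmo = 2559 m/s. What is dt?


x/Vnmo = 2175/2559 = 0.849941
(x/Vnmo)^2 = 0.7224
t0^2 = 2.676496
sqrt(2.676496 + 0.7224) = 1.84361
dt = 1.84361 - 1.636 = 0.20761

0.20761


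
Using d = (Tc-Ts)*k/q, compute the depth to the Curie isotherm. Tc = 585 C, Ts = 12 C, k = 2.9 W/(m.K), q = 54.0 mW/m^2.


T_Curie - T_surf = 585 - 12 = 573 C
Convert q to W/m^2: 54.0 mW/m^2 = 0.054 W/m^2
d = 573 * 2.9 / 0.054 = 30772.22 m

30772.22


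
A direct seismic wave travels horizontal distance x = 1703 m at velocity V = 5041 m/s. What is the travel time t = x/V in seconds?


t = x / V
= 1703 / 5041
= 0.3378 s

0.3378


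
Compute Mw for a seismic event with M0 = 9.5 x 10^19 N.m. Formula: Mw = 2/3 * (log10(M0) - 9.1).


log10(M0) = log10(9.5 x 10^19) = 19.9777
Mw = 2/3 * (19.9777 - 9.1)
= 2/3 * 10.8777
= 7.25

7.25


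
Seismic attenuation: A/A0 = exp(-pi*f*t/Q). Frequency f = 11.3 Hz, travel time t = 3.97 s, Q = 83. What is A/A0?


pi*f*t/Q = pi*11.3*3.97/83 = 1.698012
A/A0 = exp(-1.698012) = 0.183047

0.183047


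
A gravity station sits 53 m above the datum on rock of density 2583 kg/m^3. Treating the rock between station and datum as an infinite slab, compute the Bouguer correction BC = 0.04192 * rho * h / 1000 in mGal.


BC = 0.04192 * rho * h / 1000
= 0.04192 * 2583 * 53 / 1000
= 5.7388 mGal

5.7388


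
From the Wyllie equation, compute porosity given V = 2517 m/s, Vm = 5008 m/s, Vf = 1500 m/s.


1/V - 1/Vm = 1/2517 - 1/5008 = 0.00019762
1/Vf - 1/Vm = 1/1500 - 1/5008 = 0.00046699
phi = 0.00019762 / 0.00046699 = 0.4232

0.4232


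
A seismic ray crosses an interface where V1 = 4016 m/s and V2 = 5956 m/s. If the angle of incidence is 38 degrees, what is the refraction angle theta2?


sin(theta1) = sin(38 deg) = 0.615661
sin(theta2) = V2/V1 * sin(theta1) = 5956/4016 * 0.615661 = 0.913068
theta2 = arcsin(0.913068) = 65.9328 degrees

65.9328


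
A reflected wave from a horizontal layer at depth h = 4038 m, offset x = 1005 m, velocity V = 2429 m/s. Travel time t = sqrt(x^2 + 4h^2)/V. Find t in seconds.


x^2 + 4h^2 = 1005^2 + 4*4038^2 = 1010025 + 65221776 = 66231801
sqrt(66231801) = 8138.2923
t = 8138.2923 / 2429 = 3.3505 s

3.3505


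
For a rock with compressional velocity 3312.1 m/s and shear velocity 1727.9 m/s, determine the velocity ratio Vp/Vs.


Vp/Vs = 3312.1 / 1727.9
= 1.9168

1.9168


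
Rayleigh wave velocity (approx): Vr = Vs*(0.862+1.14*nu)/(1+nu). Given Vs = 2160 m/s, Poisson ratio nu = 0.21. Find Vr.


Numerator factor = 0.862 + 1.14*0.21 = 1.1014
Denominator = 1 + 0.21 = 1.21
Vr = 2160 * 1.1014 / 1.21 = 1966.14 m/s

1966.14


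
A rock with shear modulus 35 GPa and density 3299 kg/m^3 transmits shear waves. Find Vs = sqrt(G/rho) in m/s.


Convert G to Pa: G = 35e9 Pa
Compute G/rho = 35e9 / 3299 = 10609275.538
Vs = sqrt(10609275.538) = 3257.19 m/s

3257.19


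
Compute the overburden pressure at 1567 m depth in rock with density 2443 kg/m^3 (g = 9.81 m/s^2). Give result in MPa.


P = rho * g * z / 1e6
= 2443 * 9.81 * 1567 / 1e6
= 37554455.61 / 1e6
= 37.5545 MPa

37.5545


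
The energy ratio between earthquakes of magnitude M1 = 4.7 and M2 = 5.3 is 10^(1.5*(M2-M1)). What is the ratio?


M2 - M1 = 5.3 - 4.7 = 0.6
1.5 * 0.6 = 0.9
ratio = 10^0.9 = 7.94

7.94


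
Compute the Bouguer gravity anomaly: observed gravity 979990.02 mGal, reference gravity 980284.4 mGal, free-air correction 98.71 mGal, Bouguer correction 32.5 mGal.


BA = g_obs - g_ref + FAC - BC
= 979990.02 - 980284.4 + 98.71 - 32.5
= -228.17 mGal

-228.17


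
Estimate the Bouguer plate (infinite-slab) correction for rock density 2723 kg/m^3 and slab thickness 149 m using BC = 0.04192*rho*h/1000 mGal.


BC = 0.04192 * rho * h / 1000
= 0.04192 * 2723 * 149 / 1000
= 17.0081 mGal

17.0081


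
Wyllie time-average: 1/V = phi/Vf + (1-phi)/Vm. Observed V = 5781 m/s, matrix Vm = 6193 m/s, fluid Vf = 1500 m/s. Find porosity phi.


1/V - 1/Vm = 1/5781 - 1/6193 = 1.151e-05
1/Vf - 1/Vm = 1/1500 - 1/6193 = 0.00050519
phi = 1.151e-05 / 0.00050519 = 0.0228

0.0228


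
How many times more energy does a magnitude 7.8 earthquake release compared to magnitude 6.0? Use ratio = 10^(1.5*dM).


M2 - M1 = 7.8 - 6.0 = 1.8
1.5 * 1.8 = 2.7
ratio = 10^2.7 = 501.19

501.19


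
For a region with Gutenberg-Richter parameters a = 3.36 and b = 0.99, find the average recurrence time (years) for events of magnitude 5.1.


log10(N) = 3.36 - 0.99*5.1 = -1.689
N = 10^-1.689 = 0.020464
T = 1/N = 1/0.020464 = 48.8652 years

48.8652


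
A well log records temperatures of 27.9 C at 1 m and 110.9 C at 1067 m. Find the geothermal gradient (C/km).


dT = 110.9 - 27.9 = 83.0 C
dz = 1067 - 1 = 1066 m
gradient = dT/dz * 1000 = 83.0/1066 * 1000 = 77.8612 C/km

77.8612


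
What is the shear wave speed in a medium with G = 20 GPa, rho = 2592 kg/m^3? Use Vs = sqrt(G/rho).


Convert G to Pa: G = 20e9 Pa
Compute G/rho = 20e9 / 2592 = 7716049.3827
Vs = sqrt(7716049.3827) = 2777.78 m/s

2777.78


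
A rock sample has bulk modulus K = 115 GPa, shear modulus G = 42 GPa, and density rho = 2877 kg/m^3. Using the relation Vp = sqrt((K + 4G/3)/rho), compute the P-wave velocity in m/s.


First compute the effective modulus:
K + 4G/3 = 115e9 + 4*42e9/3 = 171000000000.0 Pa
Then divide by density:
171000000000.0 / 2877 = 59436913.4515 Pa/(kg/m^3)
Take the square root:
Vp = sqrt(59436913.4515) = 7709.53 m/s

7709.53


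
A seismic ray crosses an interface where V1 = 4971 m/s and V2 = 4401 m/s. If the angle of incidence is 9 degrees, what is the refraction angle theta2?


sin(theta1) = sin(9 deg) = 0.156434
sin(theta2) = V2/V1 * sin(theta1) = 4401/4971 * 0.156434 = 0.138497
theta2 = arcsin(0.138497) = 7.9609 degrees

7.9609


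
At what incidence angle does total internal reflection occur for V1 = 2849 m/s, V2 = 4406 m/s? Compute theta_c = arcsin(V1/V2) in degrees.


V1/V2 = 2849/4406 = 0.646618
theta_c = arcsin(0.646618) = 40.2871 degrees

40.2871


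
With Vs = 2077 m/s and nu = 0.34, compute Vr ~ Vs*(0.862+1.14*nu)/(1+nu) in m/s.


Numerator factor = 0.862 + 1.14*0.34 = 1.2496
Denominator = 1 + 0.34 = 1.34
Vr = 2077 * 1.2496 / 1.34 = 1936.88 m/s

1936.88


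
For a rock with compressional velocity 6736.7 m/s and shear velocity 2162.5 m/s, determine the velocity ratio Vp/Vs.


Vp/Vs = 6736.7 / 2162.5
= 3.1152

3.1152


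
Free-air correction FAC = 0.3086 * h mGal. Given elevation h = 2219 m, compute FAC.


FAC = 0.3086 * h
= 0.3086 * 2219
= 684.7834 mGal

684.7834


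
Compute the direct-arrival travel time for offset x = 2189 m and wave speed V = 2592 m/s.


t = x / V
= 2189 / 2592
= 0.8445 s

0.8445


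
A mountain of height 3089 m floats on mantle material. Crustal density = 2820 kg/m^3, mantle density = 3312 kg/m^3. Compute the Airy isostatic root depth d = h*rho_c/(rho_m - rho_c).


rho_m - rho_c = 3312 - 2820 = 492
d = 3089 * 2820 / 492
= 8710980 / 492
= 17705.24 m

17705.24


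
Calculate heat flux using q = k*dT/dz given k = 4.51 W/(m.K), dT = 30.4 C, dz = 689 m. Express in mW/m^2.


q = k * dT / dz * 1000
= 4.51 * 30.4 / 689 * 1000
= 0.19899 * 1000
= 198.9898 mW/m^2

198.9898


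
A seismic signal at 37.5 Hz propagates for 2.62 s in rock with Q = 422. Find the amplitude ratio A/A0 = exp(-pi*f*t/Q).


pi*f*t/Q = pi*37.5*2.62/422 = 0.731425
A/A0 = exp(-0.731425) = 0.481223

0.481223


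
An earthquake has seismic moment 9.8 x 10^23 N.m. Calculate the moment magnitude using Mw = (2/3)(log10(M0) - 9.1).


log10(M0) = log10(9.8 x 10^23) = 23.9912
Mw = 2/3 * (23.9912 - 9.1)
= 2/3 * 14.8912
= 9.93

9.93


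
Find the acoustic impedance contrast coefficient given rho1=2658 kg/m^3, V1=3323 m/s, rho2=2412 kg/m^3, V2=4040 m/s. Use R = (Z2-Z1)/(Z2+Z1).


Z1 = 2658 * 3323 = 8832534
Z2 = 2412 * 4040 = 9744480
R = (9744480 - 8832534) / (9744480 + 8832534) = 911946 / 18577014 = 0.0491

0.0491


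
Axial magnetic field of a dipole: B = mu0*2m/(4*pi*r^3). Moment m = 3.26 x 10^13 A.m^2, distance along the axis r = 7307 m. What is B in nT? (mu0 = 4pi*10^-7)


m = 3.26 x 10^13 = 32600000000000 A.m^2
2m = 65200000000000 A.m^2
r^3 = 7307^3 = 390137163443
B = (4pi*10^-7) * 65200000000000 / (4*pi * 390137163443) * 1e9
= 81932736.405622 / 4902608186259.56 * 1e9
= 16712.0711 nT

16712.0711


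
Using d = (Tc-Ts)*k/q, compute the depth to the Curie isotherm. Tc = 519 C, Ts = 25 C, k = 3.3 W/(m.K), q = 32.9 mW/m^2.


T_Curie - T_surf = 519 - 25 = 494 C
Convert q to W/m^2: 32.9 mW/m^2 = 0.0329 W/m^2
d = 494 * 3.3 / 0.0329 = 49550.15 m

49550.15


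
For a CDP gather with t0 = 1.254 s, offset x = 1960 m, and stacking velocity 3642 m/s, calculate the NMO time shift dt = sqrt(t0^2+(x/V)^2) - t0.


x/Vnmo = 1960/3642 = 0.538166
(x/Vnmo)^2 = 0.289622
t0^2 = 1.572516
sqrt(1.572516 + 0.289622) = 1.364602
dt = 1.364602 - 1.254 = 0.110602

0.110602


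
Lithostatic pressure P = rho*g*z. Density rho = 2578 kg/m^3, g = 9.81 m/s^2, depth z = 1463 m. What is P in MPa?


P = rho * g * z / 1e6
= 2578 * 9.81 * 1463 / 1e6
= 36999533.34 / 1e6
= 36.9995 MPa

36.9995


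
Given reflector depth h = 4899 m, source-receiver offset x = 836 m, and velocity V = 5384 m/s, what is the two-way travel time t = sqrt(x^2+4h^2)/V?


x^2 + 4h^2 = 836^2 + 4*4899^2 = 698896 + 96000804 = 96699700
sqrt(96699700) = 9833.6006
t = 9833.6006 / 5384 = 1.8264 s

1.8264


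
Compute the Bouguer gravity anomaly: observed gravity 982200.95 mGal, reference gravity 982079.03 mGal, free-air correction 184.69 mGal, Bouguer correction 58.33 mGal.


BA = g_obs - g_ref + FAC - BC
= 982200.95 - 982079.03 + 184.69 - 58.33
= 248.28 mGal

248.28


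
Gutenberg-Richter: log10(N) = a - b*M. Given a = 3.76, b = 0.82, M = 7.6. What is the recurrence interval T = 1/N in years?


log10(N) = 3.76 - 0.82*7.6 = -2.472
N = 10^-2.472 = 0.003373
T = 1/N = 1/0.003373 = 296.4831 years

296.4831


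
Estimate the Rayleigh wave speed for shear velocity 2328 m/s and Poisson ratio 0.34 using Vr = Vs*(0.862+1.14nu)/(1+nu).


Numerator factor = 0.862 + 1.14*0.34 = 1.2496
Denominator = 1 + 0.34 = 1.34
Vr = 2328 * 1.2496 / 1.34 = 2170.95 m/s

2170.95


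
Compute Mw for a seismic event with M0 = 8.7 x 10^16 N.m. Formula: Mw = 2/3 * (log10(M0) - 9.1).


log10(M0) = log10(8.7 x 10^16) = 16.9395
Mw = 2/3 * (16.9395 - 9.1)
= 2/3 * 7.8395
= 5.23

5.23


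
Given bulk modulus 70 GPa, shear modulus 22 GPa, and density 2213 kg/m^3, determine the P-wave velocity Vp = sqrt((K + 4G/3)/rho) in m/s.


First compute the effective modulus:
K + 4G/3 = 70e9 + 4*22e9/3 = 99333333333.33 Pa
Then divide by density:
99333333333.33 / 2213 = 44886278.0539 Pa/(kg/m^3)
Take the square root:
Vp = sqrt(44886278.0539) = 6699.72 m/s

6699.72


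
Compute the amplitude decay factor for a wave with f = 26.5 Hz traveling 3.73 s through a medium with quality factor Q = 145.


pi*f*t/Q = pi*26.5*3.73/145 = 2.141591
A/A0 = exp(-2.141591) = 0.117468

0.117468


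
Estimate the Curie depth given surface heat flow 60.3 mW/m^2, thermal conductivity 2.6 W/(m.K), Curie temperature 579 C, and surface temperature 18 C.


T_Curie - T_surf = 579 - 18 = 561 C
Convert q to W/m^2: 60.3 mW/m^2 = 0.0603 W/m^2
d = 561 * 2.6 / 0.0603 = 24189.05 m

24189.05


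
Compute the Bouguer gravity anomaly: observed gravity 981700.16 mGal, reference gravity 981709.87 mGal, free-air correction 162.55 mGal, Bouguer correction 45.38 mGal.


BA = g_obs - g_ref + FAC - BC
= 981700.16 - 981709.87 + 162.55 - 45.38
= 107.46 mGal

107.46


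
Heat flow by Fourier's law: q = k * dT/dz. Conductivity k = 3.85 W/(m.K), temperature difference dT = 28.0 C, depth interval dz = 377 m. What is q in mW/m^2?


q = k * dT / dz * 1000
= 3.85 * 28.0 / 377 * 1000
= 0.285942 * 1000
= 285.9416 mW/m^2

285.9416


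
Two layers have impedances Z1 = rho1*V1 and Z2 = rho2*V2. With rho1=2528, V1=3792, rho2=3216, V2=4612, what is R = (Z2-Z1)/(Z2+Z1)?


Z1 = 2528 * 3792 = 9586176
Z2 = 3216 * 4612 = 14832192
R = (14832192 - 9586176) / (14832192 + 9586176) = 5246016 / 24418368 = 0.2148

0.2148


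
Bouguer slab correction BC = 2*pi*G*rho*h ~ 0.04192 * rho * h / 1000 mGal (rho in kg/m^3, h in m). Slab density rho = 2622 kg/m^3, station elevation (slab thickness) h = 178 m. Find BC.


BC = 0.04192 * rho * h / 1000
= 0.04192 * 2622 * 178 / 1000
= 19.5647 mGal

19.5647


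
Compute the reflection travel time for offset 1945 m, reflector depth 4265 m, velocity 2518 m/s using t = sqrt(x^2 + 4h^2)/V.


x^2 + 4h^2 = 1945^2 + 4*4265^2 = 3783025 + 72760900 = 76543925
sqrt(76543925) = 8748.9385
t = 8748.9385 / 2518 = 3.4746 s

3.4746


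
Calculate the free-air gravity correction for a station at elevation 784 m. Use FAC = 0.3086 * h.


FAC = 0.3086 * h
= 0.3086 * 784
= 241.9424 mGal

241.9424


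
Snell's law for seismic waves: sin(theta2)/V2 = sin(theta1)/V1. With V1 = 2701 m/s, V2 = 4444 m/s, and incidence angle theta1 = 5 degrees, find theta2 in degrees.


sin(theta1) = sin(5 deg) = 0.087156
sin(theta2) = V2/V1 * sin(theta1) = 4444/2701 * 0.087156 = 0.143399
theta2 = arcsin(0.143399) = 8.2446 degrees

8.2446


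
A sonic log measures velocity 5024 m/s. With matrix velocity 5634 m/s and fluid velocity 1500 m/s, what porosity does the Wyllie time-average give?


1/V - 1/Vm = 1/5024 - 1/5634 = 2.155e-05
1/Vf - 1/Vm = 1/1500 - 1/5634 = 0.00048917
phi = 2.155e-05 / 0.00048917 = 0.0441

0.0441


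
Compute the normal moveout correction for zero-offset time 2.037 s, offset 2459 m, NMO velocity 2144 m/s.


x/Vnmo = 2459/2144 = 1.146922
(x/Vnmo)^2 = 1.315429
t0^2 = 4.149369
sqrt(4.149369 + 1.315429) = 2.337691
dt = 2.337691 - 2.037 = 0.300691

0.300691


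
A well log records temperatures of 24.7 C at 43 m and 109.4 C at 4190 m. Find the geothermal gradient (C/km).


dT = 109.4 - 24.7 = 84.7 C
dz = 4190 - 43 = 4147 m
gradient = dT/dz * 1000 = 84.7/4147 * 1000 = 20.4244 C/km

20.4244


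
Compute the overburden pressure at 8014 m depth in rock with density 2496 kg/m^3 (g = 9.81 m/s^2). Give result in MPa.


P = rho * g * z / 1e6
= 2496 * 9.81 * 8014 / 1e6
= 196228880.64 / 1e6
= 196.2289 MPa

196.2289


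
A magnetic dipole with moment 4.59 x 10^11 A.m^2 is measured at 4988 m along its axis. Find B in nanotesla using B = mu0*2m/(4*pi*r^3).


m = 4.59 x 10^11 = 459000000000 A.m^2
2m = 918000000000 A.m^2
r^3 = 4988^3 = 124102158272
B = (4pi*10^-7) * 918000000000 / (4*pi * 124102158272) * 1e9
= 1153592.822398 / 1559513714887.81 * 1e9
= 739.7132 nT

739.7132


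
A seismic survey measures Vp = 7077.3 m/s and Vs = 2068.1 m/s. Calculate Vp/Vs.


Vp/Vs = 7077.3 / 2068.1
= 3.4221

3.4221


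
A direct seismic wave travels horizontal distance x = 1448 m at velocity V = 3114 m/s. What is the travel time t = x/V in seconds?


t = x / V
= 1448 / 3114
= 0.465 s

0.465


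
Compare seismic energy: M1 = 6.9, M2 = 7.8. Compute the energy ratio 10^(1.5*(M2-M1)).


M2 - M1 = 7.8 - 6.9 = 0.9
1.5 * 0.9 = 1.35
ratio = 10^1.35 = 22.39

22.39


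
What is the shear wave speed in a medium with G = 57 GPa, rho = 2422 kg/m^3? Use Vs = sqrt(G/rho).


Convert G to Pa: G = 57e9 Pa
Compute G/rho = 57e9 / 2422 = 23534269.199
Vs = sqrt(23534269.199) = 4851.21 m/s

4851.21


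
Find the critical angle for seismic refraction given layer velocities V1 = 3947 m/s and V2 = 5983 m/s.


V1/V2 = 3947/5983 = 0.659702
theta_c = arcsin(0.659702) = 41.2772 degrees

41.2772


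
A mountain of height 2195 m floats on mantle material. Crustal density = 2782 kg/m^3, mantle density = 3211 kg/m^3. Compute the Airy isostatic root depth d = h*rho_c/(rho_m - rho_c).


rho_m - rho_c = 3211 - 2782 = 429
d = 2195 * 2782 / 429
= 6106490 / 429
= 14234.24 m

14234.24


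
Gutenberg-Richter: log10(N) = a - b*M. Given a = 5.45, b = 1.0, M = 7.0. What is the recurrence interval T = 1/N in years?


log10(N) = 5.45 - 1.0*7.0 = -1.55
N = 10^-1.55 = 0.028184
T = 1/N = 1/0.028184 = 35.4813 years

35.4813


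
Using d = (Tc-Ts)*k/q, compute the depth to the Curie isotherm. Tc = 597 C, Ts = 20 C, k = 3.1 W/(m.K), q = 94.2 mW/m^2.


T_Curie - T_surf = 597 - 20 = 577 C
Convert q to W/m^2: 94.2 mW/m^2 = 0.0942 W/m^2
d = 577 * 3.1 / 0.0942 = 18988.32 m

18988.32


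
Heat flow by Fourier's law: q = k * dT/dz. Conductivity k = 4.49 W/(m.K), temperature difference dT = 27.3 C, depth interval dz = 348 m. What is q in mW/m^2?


q = k * dT / dz * 1000
= 4.49 * 27.3 / 348 * 1000
= 0.352233 * 1000
= 352.2328 mW/m^2

352.2328


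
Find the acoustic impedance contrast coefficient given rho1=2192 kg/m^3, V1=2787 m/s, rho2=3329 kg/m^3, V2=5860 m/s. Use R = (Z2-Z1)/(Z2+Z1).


Z1 = 2192 * 2787 = 6109104
Z2 = 3329 * 5860 = 19507940
R = (19507940 - 6109104) / (19507940 + 6109104) = 13398836 / 25617044 = 0.523

0.523


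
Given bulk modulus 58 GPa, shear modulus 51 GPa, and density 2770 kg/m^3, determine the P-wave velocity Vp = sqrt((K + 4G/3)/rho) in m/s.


First compute the effective modulus:
K + 4G/3 = 58e9 + 4*51e9/3 = 126000000000.0 Pa
Then divide by density:
126000000000.0 / 2770 = 45487364.6209 Pa/(kg/m^3)
Take the square root:
Vp = sqrt(45487364.6209) = 6744.43 m/s

6744.43


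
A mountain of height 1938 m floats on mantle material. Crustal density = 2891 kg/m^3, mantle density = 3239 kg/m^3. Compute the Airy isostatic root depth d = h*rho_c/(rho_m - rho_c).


rho_m - rho_c = 3239 - 2891 = 348
d = 1938 * 2891 / 348
= 5602758 / 348
= 16099.88 m

16099.88


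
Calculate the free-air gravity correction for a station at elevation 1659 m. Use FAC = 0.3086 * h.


FAC = 0.3086 * h
= 0.3086 * 1659
= 511.9674 mGal

511.9674


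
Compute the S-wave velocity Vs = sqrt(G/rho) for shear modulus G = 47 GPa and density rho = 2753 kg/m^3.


Convert G to Pa: G = 47e9 Pa
Compute G/rho = 47e9 / 2753 = 17072284.7802
Vs = sqrt(17072284.7802) = 4131.86 m/s

4131.86


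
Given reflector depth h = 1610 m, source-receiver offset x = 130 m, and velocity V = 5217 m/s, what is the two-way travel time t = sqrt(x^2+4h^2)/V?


x^2 + 4h^2 = 130^2 + 4*1610^2 = 16900 + 10368400 = 10385300
sqrt(10385300) = 3222.6232
t = 3222.6232 / 5217 = 0.6177 s

0.6177


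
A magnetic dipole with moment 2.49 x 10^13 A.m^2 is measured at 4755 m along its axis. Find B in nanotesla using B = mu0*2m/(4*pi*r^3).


m = 2.49 x 10^13 = 24900000000000 A.m^2
2m = 49800000000000 A.m^2
r^3 = 4755^3 = 107510668875
B = (4pi*10^-7) * 49800000000000 / (4*pi * 107510668875) * 1e9
= 62580525.659509 / 1351018910080.9 * 1e9
= 46320.9843 nT

46320.9843


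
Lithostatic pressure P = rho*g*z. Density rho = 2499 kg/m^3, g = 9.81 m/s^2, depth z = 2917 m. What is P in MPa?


P = rho * g * z / 1e6
= 2499 * 9.81 * 2917 / 1e6
= 71510809.23 / 1e6
= 71.5108 MPa

71.5108


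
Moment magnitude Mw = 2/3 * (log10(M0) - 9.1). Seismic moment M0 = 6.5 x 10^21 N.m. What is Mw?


log10(M0) = log10(6.5 x 10^21) = 21.8129
Mw = 2/3 * (21.8129 - 9.1)
= 2/3 * 12.7129
= 8.48

8.48
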